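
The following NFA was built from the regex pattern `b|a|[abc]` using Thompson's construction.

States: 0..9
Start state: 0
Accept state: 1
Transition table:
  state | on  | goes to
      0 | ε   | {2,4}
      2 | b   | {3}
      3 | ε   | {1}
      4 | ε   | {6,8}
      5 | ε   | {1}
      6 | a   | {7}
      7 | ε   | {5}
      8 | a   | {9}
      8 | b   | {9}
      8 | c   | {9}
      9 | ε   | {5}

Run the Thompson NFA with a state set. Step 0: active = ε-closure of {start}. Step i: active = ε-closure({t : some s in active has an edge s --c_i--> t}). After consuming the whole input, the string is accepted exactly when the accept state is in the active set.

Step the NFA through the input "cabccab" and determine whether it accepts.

Answer: REJECT

Trace:
initial (ε-close {0}): {0,2,4,6,8}
'c' @ 1: {1,5,9}  [accepting]
'a' @ 2: {}  — no active states
rest 'bccab' ignored (set empty)
final: {}; accept 1 not in set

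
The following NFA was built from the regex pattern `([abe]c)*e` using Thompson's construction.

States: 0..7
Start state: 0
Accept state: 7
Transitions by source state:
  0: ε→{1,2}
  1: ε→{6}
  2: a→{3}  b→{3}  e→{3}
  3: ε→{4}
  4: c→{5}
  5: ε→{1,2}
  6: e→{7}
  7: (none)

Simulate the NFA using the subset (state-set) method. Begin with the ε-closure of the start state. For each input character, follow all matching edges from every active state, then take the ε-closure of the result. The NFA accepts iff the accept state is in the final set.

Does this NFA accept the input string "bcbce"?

start: ε-closure({0}) = {0,1,2,6}
'b' @ 1: {3,4}
'c' @ 2: {1,2,5,6}
'b' @ 3: {3,4}
'c' @ 4: {1,2,5,6}
'e' @ 5: {3,4,7}  ✓accept
after full input: {3,4,7}  (accept=7 in)

Answer: ACCEPT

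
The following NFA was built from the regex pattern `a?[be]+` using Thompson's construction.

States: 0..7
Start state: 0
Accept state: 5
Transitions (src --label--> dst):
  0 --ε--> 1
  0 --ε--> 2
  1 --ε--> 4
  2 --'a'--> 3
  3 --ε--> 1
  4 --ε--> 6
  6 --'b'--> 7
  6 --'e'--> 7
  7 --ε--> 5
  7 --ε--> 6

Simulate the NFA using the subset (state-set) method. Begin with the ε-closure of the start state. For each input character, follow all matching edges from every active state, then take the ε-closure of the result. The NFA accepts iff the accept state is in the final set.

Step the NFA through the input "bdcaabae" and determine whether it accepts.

Answer: REJECT

Trace:
S₀ = ε-closure({0}) = {0,1,2,4,6}
'b' @ 1: {5,6,7}  [accepting]
'd' @ 2: {}  — dead — no transitions
rest 'caabae' ignored (set empty)
final: {}; accept 5 not in set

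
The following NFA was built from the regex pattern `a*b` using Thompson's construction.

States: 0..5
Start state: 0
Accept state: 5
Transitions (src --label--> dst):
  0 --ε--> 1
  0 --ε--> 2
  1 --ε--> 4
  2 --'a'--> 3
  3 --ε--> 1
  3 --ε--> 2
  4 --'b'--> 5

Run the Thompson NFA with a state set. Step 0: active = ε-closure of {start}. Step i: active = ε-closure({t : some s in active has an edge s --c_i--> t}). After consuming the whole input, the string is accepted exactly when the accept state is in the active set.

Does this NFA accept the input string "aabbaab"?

start: ε-closure({0}) = {0,1,2,4}
'a' @ 1: {1,2,3,4}
'a' @ 2: {1,2,3,4}
'b' @ 3: {5}  ✓accept
'b' @ 4: {}  — state set empty
rest 'aab' ignored (set empty)
final: {}; accept 5 not in set

Answer: REJECT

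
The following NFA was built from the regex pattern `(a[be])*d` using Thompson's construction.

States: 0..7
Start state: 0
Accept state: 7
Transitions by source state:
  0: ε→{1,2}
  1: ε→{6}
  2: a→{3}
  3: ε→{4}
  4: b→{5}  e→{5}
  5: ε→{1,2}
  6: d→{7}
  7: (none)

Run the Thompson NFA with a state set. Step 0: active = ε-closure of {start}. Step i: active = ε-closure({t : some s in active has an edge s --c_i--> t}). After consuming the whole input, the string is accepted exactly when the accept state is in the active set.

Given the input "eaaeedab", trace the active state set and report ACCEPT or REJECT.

Answer: REJECT

Trace:
start: ε-closure({0}) = {0,1,2,6}
'e' @ 1: {}  — dead — no transitions
rest 'aaeedab' ignored (set empty)
final: {}; accept 7 not in set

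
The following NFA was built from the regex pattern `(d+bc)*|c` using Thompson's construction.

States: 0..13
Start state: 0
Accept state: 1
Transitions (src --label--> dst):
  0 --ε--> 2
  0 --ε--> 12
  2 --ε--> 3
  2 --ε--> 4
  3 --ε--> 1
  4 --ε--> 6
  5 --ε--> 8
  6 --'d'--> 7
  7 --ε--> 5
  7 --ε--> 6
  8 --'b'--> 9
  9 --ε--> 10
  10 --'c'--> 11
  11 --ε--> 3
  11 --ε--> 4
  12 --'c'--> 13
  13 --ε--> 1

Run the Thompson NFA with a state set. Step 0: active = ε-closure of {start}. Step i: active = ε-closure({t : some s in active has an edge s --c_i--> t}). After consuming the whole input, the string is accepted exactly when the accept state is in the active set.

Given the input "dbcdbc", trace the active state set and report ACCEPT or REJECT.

start: ε-closure({0}) = {0,1,2,3,4,6,12}
'd' @ 1: {5,6,7,8}
'b' @ 2: {9,10}
'c' @ 3: {1,3,4,6,11}  (accept∈set)
'd' @ 4: {5,6,7,8}
'b' @ 5: {9,10}
'c' @ 6: {1,3,4,6,11}  (accept∈set)
final: {1,3,4,6,11}; accept 1 in set

Answer: ACCEPT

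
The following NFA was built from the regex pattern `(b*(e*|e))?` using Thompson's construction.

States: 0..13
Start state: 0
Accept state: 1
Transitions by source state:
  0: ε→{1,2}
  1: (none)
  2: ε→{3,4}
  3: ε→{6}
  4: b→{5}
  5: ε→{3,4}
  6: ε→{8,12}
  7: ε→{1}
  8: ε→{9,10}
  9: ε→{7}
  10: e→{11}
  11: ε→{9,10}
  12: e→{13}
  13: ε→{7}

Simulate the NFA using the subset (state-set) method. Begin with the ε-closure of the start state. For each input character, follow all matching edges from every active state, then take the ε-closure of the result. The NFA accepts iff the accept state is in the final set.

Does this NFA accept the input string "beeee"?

Answer: ACCEPT

Steps:
S₀ = ε-closure({0}) = {0,1,2,3,4,6,7,8,9,10,12}
'b' @ 1: {1,3,4,5,6,7,8,9,10,12}  ✓accept
'e' @ 2: {1,7,9,10,11,13}  ✓accept
'e' @ 3: {1,7,9,10,11}  ✓accept
'e' @ 4: {1,7,9,10,11}  ✓accept
'e' @ 5: {1,7,9,10,11}  ✓accept
after full input: {1,7,9,10,11}  (accept=1 in)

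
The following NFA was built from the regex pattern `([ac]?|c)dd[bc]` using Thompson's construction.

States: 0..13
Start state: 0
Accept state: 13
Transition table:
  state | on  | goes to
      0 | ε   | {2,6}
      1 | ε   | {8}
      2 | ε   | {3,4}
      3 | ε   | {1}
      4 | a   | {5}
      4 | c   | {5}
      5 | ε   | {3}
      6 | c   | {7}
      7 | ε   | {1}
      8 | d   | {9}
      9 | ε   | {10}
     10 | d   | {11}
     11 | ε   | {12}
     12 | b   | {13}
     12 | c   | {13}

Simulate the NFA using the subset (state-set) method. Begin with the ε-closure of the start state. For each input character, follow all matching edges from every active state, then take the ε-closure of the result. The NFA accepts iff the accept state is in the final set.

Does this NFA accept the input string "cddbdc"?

S₀ = ε-closure({0}) = {0,1,2,3,4,6,8}
'c' @ 1: {1,3,5,7,8}
'd' @ 2: {9,10}
'd' @ 3: {11,12}
'b' @ 4: {13}  (accept∈set)
'd' @ 5: {}  — state set empty
rest 'c' ignored (set empty)
end set {} — state 13 not in

Answer: REJECT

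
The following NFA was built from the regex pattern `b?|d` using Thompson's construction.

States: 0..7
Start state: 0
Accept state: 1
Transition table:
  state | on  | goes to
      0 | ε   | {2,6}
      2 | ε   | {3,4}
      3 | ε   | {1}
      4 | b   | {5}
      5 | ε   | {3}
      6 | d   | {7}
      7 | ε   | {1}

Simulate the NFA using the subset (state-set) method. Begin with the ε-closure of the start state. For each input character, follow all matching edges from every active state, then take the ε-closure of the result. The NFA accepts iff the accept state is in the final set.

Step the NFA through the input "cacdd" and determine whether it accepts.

start: ε-closure({0}) = {0,1,2,3,4,6}
'c' @ 1: {}  — no active states
rest 'acdd' ignored (set empty)
after full input: {}  (accept=1 not in)

Answer: REJECT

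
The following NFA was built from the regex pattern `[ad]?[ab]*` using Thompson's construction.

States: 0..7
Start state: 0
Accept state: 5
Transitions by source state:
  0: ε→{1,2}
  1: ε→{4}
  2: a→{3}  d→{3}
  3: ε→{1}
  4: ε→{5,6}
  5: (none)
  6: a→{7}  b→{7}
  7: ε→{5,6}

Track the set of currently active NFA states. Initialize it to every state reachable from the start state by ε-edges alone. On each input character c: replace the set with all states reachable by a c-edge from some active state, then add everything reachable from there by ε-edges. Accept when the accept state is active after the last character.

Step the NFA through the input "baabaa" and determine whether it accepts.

initial (ε-close {0}): {0,1,2,4,5,6}
'b' @ 1: {5,6,7}  [accepting]
'a' @ 2: {5,6,7}  [accepting]
'a' @ 3: {5,6,7}  [accepting]
'b' @ 4: {5,6,7}  [accepting]
'a' @ 5: {5,6,7}  [accepting]
'a' @ 6: {5,6,7}  [accepting]
after full input: {5,6,7}  (accept=5 in)

Answer: ACCEPT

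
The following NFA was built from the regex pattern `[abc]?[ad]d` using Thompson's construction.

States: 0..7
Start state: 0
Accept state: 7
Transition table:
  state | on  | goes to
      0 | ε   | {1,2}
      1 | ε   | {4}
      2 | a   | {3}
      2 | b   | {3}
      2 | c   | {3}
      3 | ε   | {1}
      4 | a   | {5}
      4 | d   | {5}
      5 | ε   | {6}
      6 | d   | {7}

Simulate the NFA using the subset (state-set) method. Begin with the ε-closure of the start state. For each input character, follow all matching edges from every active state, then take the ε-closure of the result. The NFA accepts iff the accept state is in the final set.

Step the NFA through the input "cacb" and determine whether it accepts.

Answer: REJECT

Derivation:
S₀ = ε-closure({0}) = {0,1,2,4}
'c' @ 1: {1,3,4}
'a' @ 2: {5,6}
'c' @ 3: {}  — no active states
rest 'b' ignored (set empty)
end set {} — state 7 not in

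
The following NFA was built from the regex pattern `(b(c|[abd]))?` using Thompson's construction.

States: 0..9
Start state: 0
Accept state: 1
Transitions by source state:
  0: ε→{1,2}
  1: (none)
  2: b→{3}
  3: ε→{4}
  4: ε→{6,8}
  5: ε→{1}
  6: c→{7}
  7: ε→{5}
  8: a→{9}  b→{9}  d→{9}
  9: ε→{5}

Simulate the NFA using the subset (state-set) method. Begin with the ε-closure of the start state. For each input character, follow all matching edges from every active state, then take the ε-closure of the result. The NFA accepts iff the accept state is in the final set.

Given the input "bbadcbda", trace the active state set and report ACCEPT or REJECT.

Answer: REJECT

Trace:
S₀ = ε-closure({0}) = {0,1,2}
'b' @ 1: {3,4,6,8}
'b' @ 2: {1,5,9}  [accepting]
'a' @ 3: {}  — state set empty
rest 'dcbda' ignored (set empty)
after full input: {}  (accept=1 not in)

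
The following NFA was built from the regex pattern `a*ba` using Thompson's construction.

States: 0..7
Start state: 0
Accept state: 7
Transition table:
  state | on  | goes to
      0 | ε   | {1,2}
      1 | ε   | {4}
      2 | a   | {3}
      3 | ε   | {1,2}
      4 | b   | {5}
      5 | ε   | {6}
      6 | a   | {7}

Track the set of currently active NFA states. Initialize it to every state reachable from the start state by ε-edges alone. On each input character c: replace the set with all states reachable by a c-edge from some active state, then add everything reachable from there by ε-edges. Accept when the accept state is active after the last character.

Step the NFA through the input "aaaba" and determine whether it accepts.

initial (ε-close {0}): {0,1,2,4}
'a' @ 1: {1,2,3,4}
'a' @ 2: {1,2,3,4}
'a' @ 3: {1,2,3,4}
'b' @ 4: {5,6}
'a' @ 5: {7}  ✓accept
final: {7}; accept 7 in set

Answer: ACCEPT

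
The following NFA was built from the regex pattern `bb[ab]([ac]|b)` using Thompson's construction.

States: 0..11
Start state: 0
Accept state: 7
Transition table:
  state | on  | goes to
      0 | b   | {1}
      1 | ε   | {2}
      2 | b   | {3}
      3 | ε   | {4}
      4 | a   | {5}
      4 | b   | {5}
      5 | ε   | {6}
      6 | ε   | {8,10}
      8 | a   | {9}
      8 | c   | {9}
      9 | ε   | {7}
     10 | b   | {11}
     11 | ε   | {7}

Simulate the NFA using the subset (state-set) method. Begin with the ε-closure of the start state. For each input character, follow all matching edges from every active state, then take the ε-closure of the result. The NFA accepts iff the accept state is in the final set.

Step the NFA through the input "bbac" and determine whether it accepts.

Answer: ACCEPT

Steps:
S₀ = ε-closure({0}) = {0}
'b' @ 1: {1,2}
'b' @ 2: {3,4}
'a' @ 3: {5,6,8,10}
'c' @ 4: {7,9}  ✓accept
end set {7,9} — state 7 in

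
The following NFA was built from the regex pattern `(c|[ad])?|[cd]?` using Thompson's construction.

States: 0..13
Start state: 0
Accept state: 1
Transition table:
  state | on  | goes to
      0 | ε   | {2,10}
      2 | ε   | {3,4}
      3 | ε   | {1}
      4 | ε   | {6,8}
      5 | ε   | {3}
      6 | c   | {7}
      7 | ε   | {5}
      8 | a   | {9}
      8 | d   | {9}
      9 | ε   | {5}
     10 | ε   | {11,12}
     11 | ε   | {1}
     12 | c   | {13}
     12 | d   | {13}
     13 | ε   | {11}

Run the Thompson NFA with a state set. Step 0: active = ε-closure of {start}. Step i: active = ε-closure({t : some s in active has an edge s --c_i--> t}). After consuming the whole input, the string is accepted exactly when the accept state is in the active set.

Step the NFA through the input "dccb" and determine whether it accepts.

Answer: REJECT

Trace:
initial (ε-close {0}): {0,1,2,3,4,6,8,10,11,12}
'd' @ 1: {1,3,5,9,11,13}  [accepting]
'c' @ 2: {}  — dead — no transitions
rest 'cb' ignored (set empty)
final: {}; accept 1 not in set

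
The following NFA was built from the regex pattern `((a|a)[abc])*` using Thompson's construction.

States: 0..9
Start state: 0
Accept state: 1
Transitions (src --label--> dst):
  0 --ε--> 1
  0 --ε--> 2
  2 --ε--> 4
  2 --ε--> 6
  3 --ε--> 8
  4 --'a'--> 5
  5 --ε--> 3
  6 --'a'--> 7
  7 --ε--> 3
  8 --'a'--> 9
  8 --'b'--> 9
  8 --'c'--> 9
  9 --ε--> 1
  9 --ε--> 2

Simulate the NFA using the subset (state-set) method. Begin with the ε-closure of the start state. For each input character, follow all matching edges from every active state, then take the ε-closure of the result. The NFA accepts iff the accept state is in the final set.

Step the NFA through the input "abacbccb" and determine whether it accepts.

S₀ = ε-closure({0}) = {0,1,2,4,6}
'a' @ 1: {3,5,7,8}
'b' @ 2: {1,2,4,6,9}  ✓accept
'a' @ 3: {3,5,7,8}
'c' @ 4: {1,2,4,6,9}  ✓accept
'b' @ 5: {}  — dead — no transitions
rest 'ccb' ignored (set empty)
end set {} — state 1 not in

Answer: REJECT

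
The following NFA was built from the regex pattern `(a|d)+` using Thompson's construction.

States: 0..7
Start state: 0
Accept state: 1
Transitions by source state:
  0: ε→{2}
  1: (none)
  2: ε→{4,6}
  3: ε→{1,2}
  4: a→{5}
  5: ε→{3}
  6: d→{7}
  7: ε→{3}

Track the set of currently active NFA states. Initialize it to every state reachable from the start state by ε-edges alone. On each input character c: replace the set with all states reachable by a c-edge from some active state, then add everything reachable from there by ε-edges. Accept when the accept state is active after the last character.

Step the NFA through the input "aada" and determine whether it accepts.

start: ε-closure({0}) = {0,2,4,6}
'a' @ 1: {1,2,3,4,5,6}  [accepting]
'a' @ 2: {1,2,3,4,5,6}  [accepting]
'd' @ 3: {1,2,3,4,6,7}  [accepting]
'a' @ 4: {1,2,3,4,5,6}  [accepting]
after full input: {1,2,3,4,5,6}  (accept=1 in)

Answer: ACCEPT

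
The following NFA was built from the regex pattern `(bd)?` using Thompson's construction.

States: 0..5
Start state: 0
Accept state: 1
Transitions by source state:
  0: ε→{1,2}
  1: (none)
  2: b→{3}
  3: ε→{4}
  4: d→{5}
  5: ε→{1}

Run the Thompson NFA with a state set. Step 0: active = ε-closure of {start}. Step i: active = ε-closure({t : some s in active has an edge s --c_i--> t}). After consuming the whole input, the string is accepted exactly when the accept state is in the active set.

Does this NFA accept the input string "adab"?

initial (ε-close {0}): {0,1,2}
'a' @ 1: {}  — dead — no transitions
rest 'dab' ignored (set empty)
end set {} — state 1 not in

Answer: REJECT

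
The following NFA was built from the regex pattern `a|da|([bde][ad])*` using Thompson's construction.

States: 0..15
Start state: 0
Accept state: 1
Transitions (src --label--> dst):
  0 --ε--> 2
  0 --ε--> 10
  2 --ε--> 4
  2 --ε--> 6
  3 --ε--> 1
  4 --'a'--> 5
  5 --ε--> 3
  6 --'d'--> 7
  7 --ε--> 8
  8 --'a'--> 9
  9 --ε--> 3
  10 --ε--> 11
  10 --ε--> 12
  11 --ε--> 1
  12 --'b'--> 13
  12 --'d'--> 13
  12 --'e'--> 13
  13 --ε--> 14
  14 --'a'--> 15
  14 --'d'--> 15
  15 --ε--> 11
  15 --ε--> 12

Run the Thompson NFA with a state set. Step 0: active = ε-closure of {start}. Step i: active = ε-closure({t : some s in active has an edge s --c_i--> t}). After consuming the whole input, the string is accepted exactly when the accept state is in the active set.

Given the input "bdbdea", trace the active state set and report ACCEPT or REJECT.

Answer: ACCEPT

Derivation:
start: ε-closure({0}) = {0,1,2,4,6,10,11,12}
'b' @ 1: {13,14}
'd' @ 2: {1,11,12,15}  (accept∈set)
'b' @ 3: {13,14}
'd' @ 4: {1,11,12,15}  (accept∈set)
'e' @ 5: {13,14}
'a' @ 6: {1,11,12,15}  (accept∈set)
end set {1,11,12,15} — state 1 in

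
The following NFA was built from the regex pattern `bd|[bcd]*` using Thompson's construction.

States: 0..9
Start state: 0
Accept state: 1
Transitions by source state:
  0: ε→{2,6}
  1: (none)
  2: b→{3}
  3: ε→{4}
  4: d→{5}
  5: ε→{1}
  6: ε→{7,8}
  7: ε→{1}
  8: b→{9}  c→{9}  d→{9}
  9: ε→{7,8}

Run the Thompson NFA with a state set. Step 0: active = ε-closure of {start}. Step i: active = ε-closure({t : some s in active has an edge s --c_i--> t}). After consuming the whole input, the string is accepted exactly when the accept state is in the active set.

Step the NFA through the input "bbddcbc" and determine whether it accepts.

start: ε-closure({0}) = {0,1,2,6,7,8}
'b' @ 1: {1,3,4,7,8,9}  ✓accept
'b' @ 2: {1,7,8,9}  ✓accept
'd' @ 3: {1,7,8,9}  ✓accept
'd' @ 4: {1,7,8,9}  ✓accept
'c' @ 5: {1,7,8,9}  ✓accept
'b' @ 6: {1,7,8,9}  ✓accept
'c' @ 7: {1,7,8,9}  ✓accept
after full input: {1,7,8,9}  (accept=1 in)

Answer: ACCEPT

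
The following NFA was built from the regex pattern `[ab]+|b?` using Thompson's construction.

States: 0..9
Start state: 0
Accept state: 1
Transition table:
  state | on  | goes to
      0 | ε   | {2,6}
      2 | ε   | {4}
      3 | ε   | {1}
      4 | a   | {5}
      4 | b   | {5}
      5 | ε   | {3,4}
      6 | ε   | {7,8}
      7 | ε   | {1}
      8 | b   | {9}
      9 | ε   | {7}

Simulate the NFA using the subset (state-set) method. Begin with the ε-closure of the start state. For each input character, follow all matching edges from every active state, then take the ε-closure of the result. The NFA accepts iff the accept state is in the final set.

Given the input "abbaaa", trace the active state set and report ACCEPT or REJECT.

Answer: ACCEPT

Steps:
initial (ε-close {0}): {0,1,2,4,6,7,8}
'a' @ 1: {1,3,4,5}  [accepting]
'b' @ 2: {1,3,4,5}  [accepting]
'b' @ 3: {1,3,4,5}  [accepting]
'a' @ 4: {1,3,4,5}  [accepting]
'a' @ 5: {1,3,4,5}  [accepting]
'a' @ 6: {1,3,4,5}  [accepting]
after full input: {1,3,4,5}  (accept=1 in)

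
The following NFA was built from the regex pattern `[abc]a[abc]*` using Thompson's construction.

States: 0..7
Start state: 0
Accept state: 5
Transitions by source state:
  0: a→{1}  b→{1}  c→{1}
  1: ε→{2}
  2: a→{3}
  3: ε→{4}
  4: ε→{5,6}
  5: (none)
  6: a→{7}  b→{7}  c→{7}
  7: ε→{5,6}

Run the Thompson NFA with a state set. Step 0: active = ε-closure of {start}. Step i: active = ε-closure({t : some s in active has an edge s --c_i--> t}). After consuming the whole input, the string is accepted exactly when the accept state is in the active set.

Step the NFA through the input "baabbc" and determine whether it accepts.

initial (ε-close {0}): {0}
'b' @ 1: {1,2}
'a' @ 2: {3,4,5,6}  (accept∈set)
'a' @ 3: {5,6,7}  (accept∈set)
'b' @ 4: {5,6,7}  (accept∈set)
'b' @ 5: {5,6,7}  (accept∈set)
'c' @ 6: {5,6,7}  (accept∈set)
final: {5,6,7}; accept 5 in set

Answer: ACCEPT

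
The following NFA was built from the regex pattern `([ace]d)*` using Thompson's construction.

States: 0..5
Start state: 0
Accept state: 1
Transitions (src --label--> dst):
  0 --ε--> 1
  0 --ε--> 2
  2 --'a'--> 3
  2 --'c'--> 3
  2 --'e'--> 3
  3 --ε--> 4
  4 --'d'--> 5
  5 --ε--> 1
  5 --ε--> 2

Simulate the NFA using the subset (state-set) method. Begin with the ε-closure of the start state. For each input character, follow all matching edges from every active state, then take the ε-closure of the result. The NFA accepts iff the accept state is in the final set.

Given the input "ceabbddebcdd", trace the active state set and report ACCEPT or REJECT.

Answer: REJECT

Derivation:
S₀ = ε-closure({0}) = {0,1,2}
'c' @ 1: {3,4}
'e' @ 2: {}  — dead — no transitions
rest 'abbddebcdd' ignored (set empty)
end set {} — state 1 not in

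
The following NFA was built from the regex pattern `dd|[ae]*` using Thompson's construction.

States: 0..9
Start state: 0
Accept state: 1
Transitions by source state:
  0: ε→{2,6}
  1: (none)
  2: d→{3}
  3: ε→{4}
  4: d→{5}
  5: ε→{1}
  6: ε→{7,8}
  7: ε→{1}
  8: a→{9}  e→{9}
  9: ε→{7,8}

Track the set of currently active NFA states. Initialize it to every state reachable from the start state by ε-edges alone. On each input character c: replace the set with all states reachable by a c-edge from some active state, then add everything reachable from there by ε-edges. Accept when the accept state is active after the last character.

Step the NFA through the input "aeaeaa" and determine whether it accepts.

Answer: ACCEPT

Derivation:
initial (ε-close {0}): {0,1,2,6,7,8}
'a' @ 1: {1,7,8,9}  (accept∈set)
'e' @ 2: {1,7,8,9}  (accept∈set)
'a' @ 3: {1,7,8,9}  (accept∈set)
'e' @ 4: {1,7,8,9}  (accept∈set)
'a' @ 5: {1,7,8,9}  (accept∈set)
'a' @ 6: {1,7,8,9}  (accept∈set)
end set {1,7,8,9} — state 1 in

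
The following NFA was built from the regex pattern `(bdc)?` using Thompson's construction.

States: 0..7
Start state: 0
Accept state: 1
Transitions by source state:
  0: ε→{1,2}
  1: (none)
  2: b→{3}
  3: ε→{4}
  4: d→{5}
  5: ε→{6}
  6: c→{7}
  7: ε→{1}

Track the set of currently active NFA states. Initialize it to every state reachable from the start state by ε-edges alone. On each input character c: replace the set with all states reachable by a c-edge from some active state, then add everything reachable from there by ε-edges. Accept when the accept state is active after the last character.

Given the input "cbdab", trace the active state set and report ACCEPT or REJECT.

Answer: REJECT

Trace:
S₀ = ε-closure({0}) = {0,1,2}
'c' @ 1: {}  — dead — no transitions
rest 'bdab' ignored (set empty)
after full input: {}  (accept=1 not in)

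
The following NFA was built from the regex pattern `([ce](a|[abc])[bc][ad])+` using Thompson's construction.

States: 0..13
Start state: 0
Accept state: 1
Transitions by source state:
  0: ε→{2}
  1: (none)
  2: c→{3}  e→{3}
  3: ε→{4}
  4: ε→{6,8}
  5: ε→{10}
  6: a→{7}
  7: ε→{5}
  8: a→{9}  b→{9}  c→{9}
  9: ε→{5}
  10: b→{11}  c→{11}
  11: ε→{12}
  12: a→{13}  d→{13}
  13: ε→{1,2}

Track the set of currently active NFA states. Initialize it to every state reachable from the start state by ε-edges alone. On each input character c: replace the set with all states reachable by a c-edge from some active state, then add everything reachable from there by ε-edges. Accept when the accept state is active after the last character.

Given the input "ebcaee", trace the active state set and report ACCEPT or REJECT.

Answer: REJECT

Trace:
S₀ = ε-closure({0}) = {0,2}
'e' @ 1: {3,4,6,8}
'b' @ 2: {5,9,10}
'c' @ 3: {11,12}
'a' @ 4: {1,2,13}  ✓accept
'e' @ 5: {3,4,6,8}
'e' @ 6: {}  — no active states
after full input: {}  (accept=1 not in)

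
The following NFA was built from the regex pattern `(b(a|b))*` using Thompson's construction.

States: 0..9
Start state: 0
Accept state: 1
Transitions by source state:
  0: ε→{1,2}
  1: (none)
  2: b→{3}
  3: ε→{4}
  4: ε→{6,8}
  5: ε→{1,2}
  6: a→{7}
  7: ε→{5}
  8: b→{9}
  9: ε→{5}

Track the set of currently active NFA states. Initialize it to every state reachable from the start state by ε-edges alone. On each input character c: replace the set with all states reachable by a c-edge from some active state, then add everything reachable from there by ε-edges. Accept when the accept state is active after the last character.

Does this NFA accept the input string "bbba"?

Answer: ACCEPT

Steps:
initial (ε-close {0}): {0,1,2}
'b' @ 1: {3,4,6,8}
'b' @ 2: {1,2,5,9}  [accepting]
'b' @ 3: {3,4,6,8}
'a' @ 4: {1,2,5,7}  [accepting]
end set {1,2,5,7} — state 1 in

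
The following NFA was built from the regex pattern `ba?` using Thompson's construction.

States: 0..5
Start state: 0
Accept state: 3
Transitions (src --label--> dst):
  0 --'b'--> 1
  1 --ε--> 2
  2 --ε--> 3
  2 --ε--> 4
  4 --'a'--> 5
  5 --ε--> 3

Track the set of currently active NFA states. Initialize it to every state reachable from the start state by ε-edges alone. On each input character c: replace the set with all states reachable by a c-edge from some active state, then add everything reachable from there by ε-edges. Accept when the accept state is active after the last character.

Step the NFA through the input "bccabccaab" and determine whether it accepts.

S₀ = ε-closure({0}) = {0}
'b' @ 1: {1,2,3,4}  ✓accept
'c' @ 2: {}  — dead — no transitions
rest 'cabccaab' ignored (set empty)
final: {}; accept 3 not in set

Answer: REJECT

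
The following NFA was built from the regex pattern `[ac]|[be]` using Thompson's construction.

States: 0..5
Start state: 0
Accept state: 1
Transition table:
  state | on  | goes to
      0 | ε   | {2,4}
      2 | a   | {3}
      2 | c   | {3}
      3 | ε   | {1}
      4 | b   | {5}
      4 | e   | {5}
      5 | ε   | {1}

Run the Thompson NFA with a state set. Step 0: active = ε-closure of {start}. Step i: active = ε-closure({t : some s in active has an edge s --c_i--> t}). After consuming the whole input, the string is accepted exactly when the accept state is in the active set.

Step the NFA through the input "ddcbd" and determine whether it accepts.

Answer: REJECT

Derivation:
initial (ε-close {0}): {0,2,4}
'd' @ 1: {}  — state set empty
rest 'dcbd' ignored (set empty)
final: {}; accept 1 not in set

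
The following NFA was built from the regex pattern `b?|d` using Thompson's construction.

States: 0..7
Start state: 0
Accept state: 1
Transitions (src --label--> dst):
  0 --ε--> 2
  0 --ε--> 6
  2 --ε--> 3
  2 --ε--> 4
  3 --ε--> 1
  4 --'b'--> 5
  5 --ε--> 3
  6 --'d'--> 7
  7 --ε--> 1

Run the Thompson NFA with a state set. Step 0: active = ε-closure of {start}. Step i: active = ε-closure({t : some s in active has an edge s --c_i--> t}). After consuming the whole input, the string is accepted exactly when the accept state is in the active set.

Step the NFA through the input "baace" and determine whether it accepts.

Answer: REJECT

Steps:
start: ε-closure({0}) = {0,1,2,3,4,6}
'b' @ 1: {1,3,5}  (accept∈set)
'a' @ 2: {}  — dead — no transitions
rest 'ace' ignored (set empty)
final: {}; accept 1 not in set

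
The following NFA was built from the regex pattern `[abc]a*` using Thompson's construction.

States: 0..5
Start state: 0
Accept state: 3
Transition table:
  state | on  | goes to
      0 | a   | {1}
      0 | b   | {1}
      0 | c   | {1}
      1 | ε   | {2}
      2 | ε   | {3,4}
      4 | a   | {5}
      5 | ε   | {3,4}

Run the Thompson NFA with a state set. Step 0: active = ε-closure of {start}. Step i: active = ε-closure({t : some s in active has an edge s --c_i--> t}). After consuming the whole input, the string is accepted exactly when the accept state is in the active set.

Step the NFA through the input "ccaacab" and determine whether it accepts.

Answer: REJECT

Steps:
initial (ε-close {0}): {0}
'c' @ 1: {1,2,3,4}  (accept∈set)
'c' @ 2: {}  — dead — no transitions
rest 'aacab' ignored (set empty)
end set {} — state 3 not in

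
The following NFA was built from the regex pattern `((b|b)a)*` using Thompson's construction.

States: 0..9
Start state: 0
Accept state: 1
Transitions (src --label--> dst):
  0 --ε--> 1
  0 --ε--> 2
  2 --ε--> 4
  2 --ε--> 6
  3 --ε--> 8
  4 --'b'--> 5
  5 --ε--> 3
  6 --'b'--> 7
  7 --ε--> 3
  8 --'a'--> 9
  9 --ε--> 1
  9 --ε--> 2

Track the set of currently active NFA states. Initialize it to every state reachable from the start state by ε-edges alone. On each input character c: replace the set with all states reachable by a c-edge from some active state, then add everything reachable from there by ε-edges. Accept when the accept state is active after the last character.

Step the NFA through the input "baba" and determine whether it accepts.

S₀ = ε-closure({0}) = {0,1,2,4,6}
'b' @ 1: {3,5,7,8}
'a' @ 2: {1,2,4,6,9}  ✓accept
'b' @ 3: {3,5,7,8}
'a' @ 4: {1,2,4,6,9}  ✓accept
final: {1,2,4,6,9}; accept 1 in set

Answer: ACCEPT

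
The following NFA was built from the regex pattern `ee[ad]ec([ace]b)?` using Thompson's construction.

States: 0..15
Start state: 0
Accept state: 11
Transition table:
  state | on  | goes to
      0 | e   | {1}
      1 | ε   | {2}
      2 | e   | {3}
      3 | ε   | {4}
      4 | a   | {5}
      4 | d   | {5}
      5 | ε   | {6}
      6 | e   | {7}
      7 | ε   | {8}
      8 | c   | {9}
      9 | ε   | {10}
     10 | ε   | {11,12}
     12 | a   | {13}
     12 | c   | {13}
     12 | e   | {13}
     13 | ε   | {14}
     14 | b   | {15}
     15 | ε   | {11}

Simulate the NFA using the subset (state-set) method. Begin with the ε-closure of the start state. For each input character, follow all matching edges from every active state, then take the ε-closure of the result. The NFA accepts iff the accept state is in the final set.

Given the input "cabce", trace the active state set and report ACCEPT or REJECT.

S₀ = ε-closure({0}) = {0}
'c' @ 1: {}  — no active states
rest 'abce' ignored (set empty)
end set {} — state 11 not in

Answer: REJECT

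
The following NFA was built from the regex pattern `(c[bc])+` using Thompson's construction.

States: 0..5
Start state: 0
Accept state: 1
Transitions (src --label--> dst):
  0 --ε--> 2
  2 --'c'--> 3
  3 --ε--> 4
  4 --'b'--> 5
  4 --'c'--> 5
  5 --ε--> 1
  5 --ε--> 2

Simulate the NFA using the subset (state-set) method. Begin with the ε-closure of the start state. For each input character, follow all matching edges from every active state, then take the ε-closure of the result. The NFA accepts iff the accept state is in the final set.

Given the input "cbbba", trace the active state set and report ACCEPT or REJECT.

start: ε-closure({0}) = {0,2}
'c' @ 1: {3,4}
'b' @ 2: {1,2,5}  [accepting]
'b' @ 3: {}  — state set empty
rest 'ba' ignored (set empty)
after full input: {}  (accept=1 not in)

Answer: REJECT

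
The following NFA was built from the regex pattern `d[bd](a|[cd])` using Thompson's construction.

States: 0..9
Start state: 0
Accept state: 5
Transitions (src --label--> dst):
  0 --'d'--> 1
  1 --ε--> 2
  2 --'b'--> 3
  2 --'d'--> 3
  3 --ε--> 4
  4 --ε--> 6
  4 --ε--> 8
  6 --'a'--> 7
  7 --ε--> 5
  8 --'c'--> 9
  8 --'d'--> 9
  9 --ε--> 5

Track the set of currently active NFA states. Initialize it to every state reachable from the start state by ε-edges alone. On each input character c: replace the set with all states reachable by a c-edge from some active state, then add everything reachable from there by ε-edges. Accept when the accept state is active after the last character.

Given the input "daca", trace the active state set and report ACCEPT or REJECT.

initial (ε-close {0}): {0}
'd' @ 1: {1,2}
'a' @ 2: {}  — state set empty
rest 'ca' ignored (set empty)
end set {} — state 5 not in

Answer: REJECT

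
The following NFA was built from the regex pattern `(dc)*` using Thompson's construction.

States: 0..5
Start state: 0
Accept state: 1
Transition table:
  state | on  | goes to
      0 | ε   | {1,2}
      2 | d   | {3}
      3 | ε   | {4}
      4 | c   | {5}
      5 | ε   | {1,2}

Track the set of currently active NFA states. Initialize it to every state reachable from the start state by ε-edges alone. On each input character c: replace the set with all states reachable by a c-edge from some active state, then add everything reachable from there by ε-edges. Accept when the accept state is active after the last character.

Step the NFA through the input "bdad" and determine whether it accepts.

Answer: REJECT

Steps:
S₀ = ε-closure({0}) = {0,1,2}
'b' @ 1: {}  — no active states
rest 'dad' ignored (set empty)
final: {}; accept 1 not in set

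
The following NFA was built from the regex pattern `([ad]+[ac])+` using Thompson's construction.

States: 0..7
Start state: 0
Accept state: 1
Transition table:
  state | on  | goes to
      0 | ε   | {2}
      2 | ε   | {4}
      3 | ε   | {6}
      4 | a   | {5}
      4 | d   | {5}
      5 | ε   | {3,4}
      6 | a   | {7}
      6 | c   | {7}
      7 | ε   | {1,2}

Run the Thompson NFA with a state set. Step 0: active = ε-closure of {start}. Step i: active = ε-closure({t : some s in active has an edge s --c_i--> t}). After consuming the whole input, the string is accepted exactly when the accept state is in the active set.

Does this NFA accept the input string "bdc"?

start: ε-closure({0}) = {0,2,4}
'b' @ 1: {}  — dead — no transitions
rest 'dc' ignored (set empty)
end set {} — state 1 not in

Answer: REJECT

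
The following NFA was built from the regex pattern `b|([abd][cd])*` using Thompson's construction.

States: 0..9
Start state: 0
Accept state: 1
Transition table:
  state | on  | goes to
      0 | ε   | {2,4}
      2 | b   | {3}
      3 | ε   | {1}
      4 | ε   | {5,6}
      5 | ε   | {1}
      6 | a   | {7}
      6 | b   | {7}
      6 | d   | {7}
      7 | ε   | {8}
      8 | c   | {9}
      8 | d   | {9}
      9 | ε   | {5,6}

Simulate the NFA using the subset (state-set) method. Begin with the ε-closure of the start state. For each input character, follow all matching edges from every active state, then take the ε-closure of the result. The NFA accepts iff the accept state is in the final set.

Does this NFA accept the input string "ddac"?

Answer: ACCEPT

Trace:
S₀ = ε-closure({0}) = {0,1,2,4,5,6}
'd' @ 1: {7,8}
'd' @ 2: {1,5,6,9}  (accept∈set)
'a' @ 3: {7,8}
'c' @ 4: {1,5,6,9}  (accept∈set)
end set {1,5,6,9} — state 1 in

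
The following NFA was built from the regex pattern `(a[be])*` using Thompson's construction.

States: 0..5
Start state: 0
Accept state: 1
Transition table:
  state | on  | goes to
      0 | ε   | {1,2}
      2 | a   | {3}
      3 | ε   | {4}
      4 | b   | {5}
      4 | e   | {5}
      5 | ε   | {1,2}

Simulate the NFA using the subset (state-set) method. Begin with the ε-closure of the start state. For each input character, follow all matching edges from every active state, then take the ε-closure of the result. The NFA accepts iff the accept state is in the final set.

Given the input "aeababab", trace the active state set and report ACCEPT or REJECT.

S₀ = ε-closure({0}) = {0,1,2}
'a' @ 1: {3,4}
'e' @ 2: {1,2,5}  (accept∈set)
'a' @ 3: {3,4}
'b' @ 4: {1,2,5}  (accept∈set)
'a' @ 5: {3,4}
'b' @ 6: {1,2,5}  (accept∈set)
'a' @ 7: {3,4}
'b' @ 8: {1,2,5}  (accept∈set)
final: {1,2,5}; accept 1 in set

Answer: ACCEPT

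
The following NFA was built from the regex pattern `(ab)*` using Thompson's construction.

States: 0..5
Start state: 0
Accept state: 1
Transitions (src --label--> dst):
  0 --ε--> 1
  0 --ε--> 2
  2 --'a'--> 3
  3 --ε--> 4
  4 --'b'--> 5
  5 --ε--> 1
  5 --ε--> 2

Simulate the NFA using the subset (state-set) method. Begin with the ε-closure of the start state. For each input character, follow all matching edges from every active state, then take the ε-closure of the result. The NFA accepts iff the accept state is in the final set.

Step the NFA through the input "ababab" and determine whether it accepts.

Answer: ACCEPT

Derivation:
start: ε-closure({0}) = {0,1,2}
'a' @ 1: {3,4}
'b' @ 2: {1,2,5}  ✓accept
'a' @ 3: {3,4}
'b' @ 4: {1,2,5}  ✓accept
'a' @ 5: {3,4}
'b' @ 6: {1,2,5}  ✓accept
after full input: {1,2,5}  (accept=1 in)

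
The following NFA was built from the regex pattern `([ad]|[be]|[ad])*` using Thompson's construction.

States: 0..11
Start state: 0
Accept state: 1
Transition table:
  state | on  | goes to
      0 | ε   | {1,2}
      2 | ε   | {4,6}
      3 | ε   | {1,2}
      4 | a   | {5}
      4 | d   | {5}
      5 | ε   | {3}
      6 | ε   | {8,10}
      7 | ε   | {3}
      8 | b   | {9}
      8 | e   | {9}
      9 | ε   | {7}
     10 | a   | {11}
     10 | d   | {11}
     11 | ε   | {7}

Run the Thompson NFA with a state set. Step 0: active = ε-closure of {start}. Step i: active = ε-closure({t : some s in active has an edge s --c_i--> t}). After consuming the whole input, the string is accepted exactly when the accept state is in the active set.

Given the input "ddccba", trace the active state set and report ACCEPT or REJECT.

Answer: REJECT

Steps:
S₀ = ε-closure({0}) = {0,1,2,4,6,8,10}
'd' @ 1: {1,2,3,4,5,6,7,8,10,11}  (accept∈set)
'd' @ 2: {1,2,3,4,5,6,7,8,10,11}  (accept∈set)
'c' @ 3: {}  — dead — no transitions
rest 'cba' ignored (set empty)
final: {}; accept 1 not in set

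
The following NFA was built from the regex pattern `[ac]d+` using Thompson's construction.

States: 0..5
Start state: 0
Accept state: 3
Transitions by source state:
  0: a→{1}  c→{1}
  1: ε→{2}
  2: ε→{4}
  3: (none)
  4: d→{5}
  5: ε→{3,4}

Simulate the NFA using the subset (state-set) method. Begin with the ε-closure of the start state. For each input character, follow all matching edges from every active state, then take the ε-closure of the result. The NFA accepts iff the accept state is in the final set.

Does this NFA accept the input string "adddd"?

Answer: ACCEPT

Derivation:
initial (ε-close {0}): {0}
'a' @ 1: {1,2,4}
'd' @ 2: {3,4,5}  [accepting]
'd' @ 3: {3,4,5}  [accepting]
'd' @ 4: {3,4,5}  [accepting]
'd' @ 5: {3,4,5}  [accepting]
after full input: {3,4,5}  (accept=3 in)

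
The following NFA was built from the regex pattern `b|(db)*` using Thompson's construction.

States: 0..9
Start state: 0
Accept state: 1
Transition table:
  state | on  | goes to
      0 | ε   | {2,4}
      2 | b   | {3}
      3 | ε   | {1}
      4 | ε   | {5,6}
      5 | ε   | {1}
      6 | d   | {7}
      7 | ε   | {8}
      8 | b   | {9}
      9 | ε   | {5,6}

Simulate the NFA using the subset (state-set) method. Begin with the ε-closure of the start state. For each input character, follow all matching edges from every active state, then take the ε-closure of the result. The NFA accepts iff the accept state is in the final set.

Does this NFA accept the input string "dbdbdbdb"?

Answer: ACCEPT

Steps:
S₀ = ε-closure({0}) = {0,1,2,4,5,6}
'd' @ 1: {7,8}
'b' @ 2: {1,5,6,9}  (accept∈set)
'd' @ 3: {7,8}
'b' @ 4: {1,5,6,9}  (accept∈set)
'd' @ 5: {7,8}
'b' @ 6: {1,5,6,9}  (accept∈set)
'd' @ 7: {7,8}
'b' @ 8: {1,5,6,9}  (accept∈set)
after full input: {1,5,6,9}  (accept=1 in)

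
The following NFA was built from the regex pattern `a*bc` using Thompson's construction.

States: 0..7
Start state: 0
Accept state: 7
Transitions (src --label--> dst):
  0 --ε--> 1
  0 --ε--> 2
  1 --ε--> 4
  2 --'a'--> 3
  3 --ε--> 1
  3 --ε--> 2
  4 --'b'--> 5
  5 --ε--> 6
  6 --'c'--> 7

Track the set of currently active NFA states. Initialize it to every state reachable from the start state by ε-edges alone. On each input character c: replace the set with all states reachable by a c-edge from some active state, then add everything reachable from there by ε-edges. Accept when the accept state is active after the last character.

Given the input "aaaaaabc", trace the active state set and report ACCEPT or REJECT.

start: ε-closure({0}) = {0,1,2,4}
'a' @ 1: {1,2,3,4}
'a' @ 2: {1,2,3,4}
'a' @ 3: {1,2,3,4}
'a' @ 4: {1,2,3,4}
'a' @ 5: {1,2,3,4}
'a' @ 6: {1,2,3,4}
'b' @ 7: {5,6}
'c' @ 8: {7}  ✓accept
final: {7}; accept 7 in set

Answer: ACCEPT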